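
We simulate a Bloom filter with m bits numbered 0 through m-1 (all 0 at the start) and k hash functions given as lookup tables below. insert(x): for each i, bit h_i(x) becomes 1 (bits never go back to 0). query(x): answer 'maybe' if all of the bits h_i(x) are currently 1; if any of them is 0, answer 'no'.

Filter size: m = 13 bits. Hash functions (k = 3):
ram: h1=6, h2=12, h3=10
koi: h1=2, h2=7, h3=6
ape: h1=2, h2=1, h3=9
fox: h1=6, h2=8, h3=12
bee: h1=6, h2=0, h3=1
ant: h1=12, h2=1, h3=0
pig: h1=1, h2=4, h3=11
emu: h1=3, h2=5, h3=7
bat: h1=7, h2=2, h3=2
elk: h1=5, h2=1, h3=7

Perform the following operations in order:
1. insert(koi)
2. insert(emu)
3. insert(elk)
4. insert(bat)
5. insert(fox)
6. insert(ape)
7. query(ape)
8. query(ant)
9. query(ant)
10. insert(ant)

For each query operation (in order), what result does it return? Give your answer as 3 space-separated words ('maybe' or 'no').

Start: bits=0000000000000
Op 1: insert koi -> sets bits 2 6 7 -> bits=0010001100000
Op 2: insert emu -> sets bits 3 5 7 -> bits=0011011100000
Op 3: insert elk -> sets bits 1 5 7 -> bits=0111011100000
Op 4: insert bat -> sets bits 2 7 -> bits=0111011100000
Op 5: insert fox -> sets bits 6 8 12 -> bits=0111011110001
Op 6: insert ape -> sets bits 1 2 9 -> bits=0111011111001
Op 7: query ape -> checks bit1=1, bit2=1, bit9=1 (all 1) -> maybe
Op 8: query ant -> checks bit0=0, bit1=1, bit12=1 (has a 0) -> no
Op 9: query ant -> checks bit0=0, bit1=1, bit12=1 (has a 0) -> no
Op 10: insert ant -> sets bits 0 1 12 -> bits=1111011111001
Query results in order: maybe no no

Answer: maybe no no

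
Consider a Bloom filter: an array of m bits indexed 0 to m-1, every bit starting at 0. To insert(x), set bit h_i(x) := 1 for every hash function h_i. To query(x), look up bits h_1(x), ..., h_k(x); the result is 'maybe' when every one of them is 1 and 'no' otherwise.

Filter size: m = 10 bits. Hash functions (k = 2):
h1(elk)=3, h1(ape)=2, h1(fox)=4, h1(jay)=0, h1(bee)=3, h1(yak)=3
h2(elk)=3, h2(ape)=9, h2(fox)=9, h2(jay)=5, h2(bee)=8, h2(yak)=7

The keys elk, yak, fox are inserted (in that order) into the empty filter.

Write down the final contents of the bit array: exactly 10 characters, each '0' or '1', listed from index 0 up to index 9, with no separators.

Answer: 0001100101

Derivation:
Start: bits=0000000000
After insert 'elk': sets bits 3 -> bits=0001000000
After insert 'yak': sets bits 3 7 -> bits=0001000100
After insert 'fox': sets bits 4 9 -> bits=0001100101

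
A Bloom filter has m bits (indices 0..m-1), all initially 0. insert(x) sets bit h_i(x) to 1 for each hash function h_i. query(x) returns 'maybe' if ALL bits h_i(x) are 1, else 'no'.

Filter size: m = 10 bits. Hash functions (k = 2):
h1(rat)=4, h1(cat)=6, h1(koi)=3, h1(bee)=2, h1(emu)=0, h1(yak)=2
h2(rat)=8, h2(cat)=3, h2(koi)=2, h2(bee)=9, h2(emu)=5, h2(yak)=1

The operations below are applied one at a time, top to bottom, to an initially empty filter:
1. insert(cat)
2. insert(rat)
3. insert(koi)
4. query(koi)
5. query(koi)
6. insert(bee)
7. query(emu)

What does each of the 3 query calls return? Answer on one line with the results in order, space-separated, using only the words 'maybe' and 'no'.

Answer: maybe maybe no

Derivation:
Start: bits=0000000000
Op 1: insert cat -> sets bits 3 6 -> bits=0001001000
Op 2: insert rat -> sets bits 4 8 -> bits=0001101010
Op 3: insert koi -> sets bits 2 3 -> bits=0011101010
Op 4: query koi -> checks bit2=1, bit3=1 (all 1) -> maybe
Op 5: query koi -> checks bit2=1, bit3=1 (all 1) -> maybe
Op 6: insert bee -> sets bits 2 9 -> bits=0011101011
Op 7: query emu -> checks bit0=0, bit5=0 (has a 0) -> no
Query results in order: maybe maybe no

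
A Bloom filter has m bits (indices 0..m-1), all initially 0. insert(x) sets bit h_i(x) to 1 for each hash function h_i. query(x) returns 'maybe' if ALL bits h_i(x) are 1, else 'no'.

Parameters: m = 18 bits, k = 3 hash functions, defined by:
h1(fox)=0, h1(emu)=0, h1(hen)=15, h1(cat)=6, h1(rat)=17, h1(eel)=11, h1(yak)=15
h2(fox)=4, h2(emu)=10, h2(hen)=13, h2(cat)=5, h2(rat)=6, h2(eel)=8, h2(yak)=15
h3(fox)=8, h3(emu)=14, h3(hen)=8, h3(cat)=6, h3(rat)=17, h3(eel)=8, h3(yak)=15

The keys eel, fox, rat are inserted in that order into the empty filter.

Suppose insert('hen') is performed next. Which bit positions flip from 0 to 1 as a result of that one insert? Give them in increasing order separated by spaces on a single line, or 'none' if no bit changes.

Start: bits=000000000000000000
After insert 'eel': sets bits 8 11 -> bits=000000001001000000
After insert 'fox': sets bits 0 4 8 -> bits=100010001001000000
After insert 'rat': sets bits 6 17 -> bits=100010101001000001
insert 'hen' would touch bits 8 13 15; currently bit8=1, bit13=0, bit15=0
Bits that are 0 among those (would change 0->1): 13 15

Answer: 13 15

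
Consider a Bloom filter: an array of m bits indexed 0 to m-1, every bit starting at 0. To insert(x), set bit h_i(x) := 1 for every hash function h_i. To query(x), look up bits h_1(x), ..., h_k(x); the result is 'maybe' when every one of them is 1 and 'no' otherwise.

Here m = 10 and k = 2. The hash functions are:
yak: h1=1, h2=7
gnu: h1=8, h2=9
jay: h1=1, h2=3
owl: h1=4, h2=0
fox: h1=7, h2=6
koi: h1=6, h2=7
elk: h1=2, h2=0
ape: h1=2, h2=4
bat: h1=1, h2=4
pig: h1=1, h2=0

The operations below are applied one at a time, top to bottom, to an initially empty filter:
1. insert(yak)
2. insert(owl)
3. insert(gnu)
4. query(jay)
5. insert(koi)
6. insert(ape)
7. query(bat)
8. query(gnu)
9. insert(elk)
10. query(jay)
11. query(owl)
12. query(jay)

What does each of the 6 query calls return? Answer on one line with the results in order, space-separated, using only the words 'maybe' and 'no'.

Answer: no maybe maybe no maybe no

Derivation:
Start: bits=0000000000
Op 1: insert yak -> sets bits 1 7 -> bits=0100000100
Op 2: insert owl -> sets bits 0 4 -> bits=1100100100
Op 3: insert gnu -> sets bits 8 9 -> bits=1100100111
Op 4: query jay -> checks bit1=1, bit3=0 (has a 0) -> no
Op 5: insert koi -> sets bits 6 7 -> bits=1100101111
Op 6: insert ape -> sets bits 2 4 -> bits=1110101111
Op 7: query bat -> checks bit1=1, bit4=1 (all 1) -> maybe
Op 8: query gnu -> checks bit8=1, bit9=1 (all 1) -> maybe
Op 9: insert elk -> sets bits 0 2 -> bits=1110101111
Op 10: query jay -> checks bit1=1, bit3=0 (has a 0) -> no
Op 11: query owl -> checks bit0=1, bit4=1 (all 1) -> maybe
Op 12: query jay -> checks bit1=1, bit3=0 (has a 0) -> no
Query results in order: no maybe maybe no maybe no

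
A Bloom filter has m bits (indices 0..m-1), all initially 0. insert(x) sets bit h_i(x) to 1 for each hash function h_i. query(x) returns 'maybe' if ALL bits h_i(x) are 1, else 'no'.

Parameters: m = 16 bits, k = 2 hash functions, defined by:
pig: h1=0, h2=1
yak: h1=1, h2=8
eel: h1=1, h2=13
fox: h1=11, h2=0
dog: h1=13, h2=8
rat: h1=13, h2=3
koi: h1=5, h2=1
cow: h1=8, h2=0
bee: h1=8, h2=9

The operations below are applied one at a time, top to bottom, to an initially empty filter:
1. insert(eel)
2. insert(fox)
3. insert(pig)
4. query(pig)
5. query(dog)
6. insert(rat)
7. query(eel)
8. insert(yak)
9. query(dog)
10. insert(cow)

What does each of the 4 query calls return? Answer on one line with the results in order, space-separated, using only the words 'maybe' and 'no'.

Answer: maybe no maybe maybe

Derivation:
Start: bits=0000000000000000
Op 1: insert eel -> sets bits 1 13 -> bits=0100000000000100
Op 2: insert fox -> sets bits 0 11 -> bits=1100000000010100
Op 3: insert pig -> sets bits 0 1 -> bits=1100000000010100
Op 4: query pig -> checks bit0=1, bit1=1 (all 1) -> maybe
Op 5: query dog -> checks bit8=0, bit13=1 (has a 0) -> no
Op 6: insert rat -> sets bits 3 13 -> bits=1101000000010100
Op 7: query eel -> checks bit1=1, bit13=1 (all 1) -> maybe
Op 8: insert yak -> sets bits 1 8 -> bits=1101000010010100
Op 9: query dog -> checks bit8=1, bit13=1 (all 1) -> maybe
Op 10: insert cow -> sets bits 0 8 -> bits=1101000010010100
Query results in order: maybe no maybe maybe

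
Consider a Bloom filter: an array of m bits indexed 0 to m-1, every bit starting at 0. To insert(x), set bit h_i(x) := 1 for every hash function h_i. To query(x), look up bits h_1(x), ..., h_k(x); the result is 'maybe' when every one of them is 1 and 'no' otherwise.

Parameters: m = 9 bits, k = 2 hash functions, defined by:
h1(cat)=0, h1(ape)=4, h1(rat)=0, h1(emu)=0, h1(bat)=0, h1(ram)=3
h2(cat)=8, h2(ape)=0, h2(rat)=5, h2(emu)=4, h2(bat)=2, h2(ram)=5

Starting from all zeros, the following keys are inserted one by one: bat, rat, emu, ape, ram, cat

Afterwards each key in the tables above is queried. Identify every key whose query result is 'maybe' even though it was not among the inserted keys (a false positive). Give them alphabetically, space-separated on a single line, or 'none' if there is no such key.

Start: bits=000000000
After insert 'bat': sets bits 0 2 -> bits=101000000
After insert 'rat': sets bits 0 5 -> bits=101001000
After insert 'emu': sets bits 0 4 -> bits=101011000
After insert 'ape': sets bits 0 4 -> bits=101011000
After insert 'ram': sets bits 3 5 -> bits=101111000
After insert 'cat': sets bits 0 8 -> bits=101111001
Not inserted: (none) — query each against bits=101111001:
False positives (alphabetical): none

Answer: none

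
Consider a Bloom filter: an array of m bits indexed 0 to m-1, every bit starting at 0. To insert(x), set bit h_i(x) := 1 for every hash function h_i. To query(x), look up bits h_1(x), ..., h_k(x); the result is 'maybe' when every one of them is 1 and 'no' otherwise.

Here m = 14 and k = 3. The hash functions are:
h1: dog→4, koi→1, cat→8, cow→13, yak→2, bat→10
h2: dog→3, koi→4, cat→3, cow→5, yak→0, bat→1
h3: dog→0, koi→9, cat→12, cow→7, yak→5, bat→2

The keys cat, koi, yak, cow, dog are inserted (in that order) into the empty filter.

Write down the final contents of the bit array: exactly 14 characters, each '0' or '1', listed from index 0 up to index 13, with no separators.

Answer: 11111101110011

Derivation:
Start: bits=00000000000000
After insert 'cat': sets bits 3 8 12 -> bits=00010000100010
After insert 'koi': sets bits 1 4 9 -> bits=01011000110010
After insert 'yak': sets bits 0 2 5 -> bits=11111100110010
After insert 'cow': sets bits 5 7 13 -> bits=11111101110011
After insert 'dog': sets bits 0 3 4 -> bits=11111101110011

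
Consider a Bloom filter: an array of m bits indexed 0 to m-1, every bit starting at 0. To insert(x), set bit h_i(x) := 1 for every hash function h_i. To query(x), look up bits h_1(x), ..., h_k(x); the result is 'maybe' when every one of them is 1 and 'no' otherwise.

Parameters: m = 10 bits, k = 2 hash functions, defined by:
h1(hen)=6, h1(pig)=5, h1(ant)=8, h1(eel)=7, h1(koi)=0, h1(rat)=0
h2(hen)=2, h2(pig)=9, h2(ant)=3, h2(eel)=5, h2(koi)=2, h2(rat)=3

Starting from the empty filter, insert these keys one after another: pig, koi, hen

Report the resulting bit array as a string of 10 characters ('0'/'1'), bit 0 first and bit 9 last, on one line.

Answer: 1010011001

Derivation:
Start: bits=0000000000
After insert 'pig': sets bits 5 9 -> bits=0000010001
After insert 'koi': sets bits 0 2 -> bits=1010010001
After insert 'hen': sets bits 2 6 -> bits=1010011001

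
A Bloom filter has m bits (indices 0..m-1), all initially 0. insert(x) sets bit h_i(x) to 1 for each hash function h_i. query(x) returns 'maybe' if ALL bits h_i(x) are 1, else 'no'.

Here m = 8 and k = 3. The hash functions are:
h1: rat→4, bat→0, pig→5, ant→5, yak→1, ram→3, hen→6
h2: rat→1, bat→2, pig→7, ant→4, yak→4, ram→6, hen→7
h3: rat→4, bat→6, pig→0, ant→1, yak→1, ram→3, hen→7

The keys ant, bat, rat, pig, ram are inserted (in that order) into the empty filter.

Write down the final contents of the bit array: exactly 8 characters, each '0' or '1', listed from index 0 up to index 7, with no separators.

Start: bits=00000000
After insert 'ant': sets bits 1 4 5 -> bits=01001100
After insert 'bat': sets bits 0 2 6 -> bits=11101110
After insert 'rat': sets bits 1 4 -> bits=11101110
After insert 'pig': sets bits 0 5 7 -> bits=11101111
After insert 'ram': sets bits 3 6 -> bits=11111111

Answer: 11111111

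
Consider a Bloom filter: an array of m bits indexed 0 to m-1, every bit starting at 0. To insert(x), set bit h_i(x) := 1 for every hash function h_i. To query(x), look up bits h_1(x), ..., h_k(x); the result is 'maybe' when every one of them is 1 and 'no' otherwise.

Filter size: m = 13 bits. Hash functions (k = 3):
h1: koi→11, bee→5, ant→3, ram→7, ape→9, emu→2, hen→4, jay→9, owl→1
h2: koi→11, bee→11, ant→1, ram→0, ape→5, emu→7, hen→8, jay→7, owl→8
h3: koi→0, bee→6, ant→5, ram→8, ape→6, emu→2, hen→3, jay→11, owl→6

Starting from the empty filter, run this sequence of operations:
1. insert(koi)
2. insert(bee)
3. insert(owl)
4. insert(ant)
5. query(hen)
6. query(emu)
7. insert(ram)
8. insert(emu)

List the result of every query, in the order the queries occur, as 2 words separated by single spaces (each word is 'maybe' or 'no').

Start: bits=0000000000000
Op 1: insert koi -> sets bits 0 11 -> bits=1000000000010
Op 2: insert bee -> sets bits 5 6 11 -> bits=1000011000010
Op 3: insert owl -> sets bits 1 6 8 -> bits=1100011010010
Op 4: insert ant -> sets bits 1 3 5 -> bits=1101011010010
Op 5: query hen -> checks bit3=1, bit4=0, bit8=1 (has a 0) -> no
Op 6: query emu -> checks bit2=0, bit7=0 (has a 0) -> no
Op 7: insert ram -> sets bits 0 7 8 -> bits=1101011110010
Op 8: insert emu -> sets bits 2 7 -> bits=1111011110010
Query results in order: no no

Answer: no no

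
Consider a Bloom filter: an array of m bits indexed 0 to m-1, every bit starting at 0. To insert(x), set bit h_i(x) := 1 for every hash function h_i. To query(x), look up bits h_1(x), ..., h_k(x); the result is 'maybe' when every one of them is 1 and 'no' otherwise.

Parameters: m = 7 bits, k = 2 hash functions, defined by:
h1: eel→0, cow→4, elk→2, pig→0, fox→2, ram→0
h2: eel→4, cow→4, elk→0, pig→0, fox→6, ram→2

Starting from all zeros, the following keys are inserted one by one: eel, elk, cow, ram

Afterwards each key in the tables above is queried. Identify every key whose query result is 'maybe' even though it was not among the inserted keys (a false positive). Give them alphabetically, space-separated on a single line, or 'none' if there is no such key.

Start: bits=0000000
After insert 'eel': sets bits 0 4 -> bits=1000100
After insert 'elk': sets bits 0 2 -> bits=1010100
After insert 'cow': sets bits 4 -> bits=1010100
After insert 'ram': sets bits 0 2 -> bits=1010100
Not inserted: fox pig — query each against bits=1010100:
query fox: checks bit2=1, bit6=0 (has a 0) -> no => not a false positive
query pig: checks bit0=1 (all 1) -> maybe => FALSE POSITIVE
False positives (alphabetical): pig

Answer: pig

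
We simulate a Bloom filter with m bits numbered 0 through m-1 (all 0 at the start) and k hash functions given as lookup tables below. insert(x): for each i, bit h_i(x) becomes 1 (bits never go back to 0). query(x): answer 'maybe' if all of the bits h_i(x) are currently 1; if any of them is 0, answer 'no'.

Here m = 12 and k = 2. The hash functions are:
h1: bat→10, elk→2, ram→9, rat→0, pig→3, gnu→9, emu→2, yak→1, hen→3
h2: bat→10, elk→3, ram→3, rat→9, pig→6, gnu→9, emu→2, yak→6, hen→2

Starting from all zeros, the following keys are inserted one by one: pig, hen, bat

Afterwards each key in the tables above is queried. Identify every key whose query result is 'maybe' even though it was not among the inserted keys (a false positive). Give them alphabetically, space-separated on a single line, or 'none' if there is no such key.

Start: bits=000000000000
After insert 'pig': sets bits 3 6 -> bits=000100100000
After insert 'hen': sets bits 2 3 -> bits=001100100000
After insert 'bat': sets bits 10 -> bits=001100100010
Not inserted: elk emu gnu ram rat yak — query each against bits=001100100010:
query elk: checks bit2=1, bit3=1 (all 1) -> maybe => FALSE POSITIVE
query emu: checks bit2=1 (all 1) -> maybe => FALSE POSITIVE
query gnu: checks bit9=0 (has a 0) -> no => not a false positive
query ram: checks bit3=1, bit9=0 (has a 0) -> no => not a false positive
query rat: checks bit0=0, bit9=0 (has a 0) -> no => not a false positive
query yak: checks bit1=0, bit6=1 (has a 0) -> no => not a false positive
False positives (alphabetical): elk emu

Answer: elk emu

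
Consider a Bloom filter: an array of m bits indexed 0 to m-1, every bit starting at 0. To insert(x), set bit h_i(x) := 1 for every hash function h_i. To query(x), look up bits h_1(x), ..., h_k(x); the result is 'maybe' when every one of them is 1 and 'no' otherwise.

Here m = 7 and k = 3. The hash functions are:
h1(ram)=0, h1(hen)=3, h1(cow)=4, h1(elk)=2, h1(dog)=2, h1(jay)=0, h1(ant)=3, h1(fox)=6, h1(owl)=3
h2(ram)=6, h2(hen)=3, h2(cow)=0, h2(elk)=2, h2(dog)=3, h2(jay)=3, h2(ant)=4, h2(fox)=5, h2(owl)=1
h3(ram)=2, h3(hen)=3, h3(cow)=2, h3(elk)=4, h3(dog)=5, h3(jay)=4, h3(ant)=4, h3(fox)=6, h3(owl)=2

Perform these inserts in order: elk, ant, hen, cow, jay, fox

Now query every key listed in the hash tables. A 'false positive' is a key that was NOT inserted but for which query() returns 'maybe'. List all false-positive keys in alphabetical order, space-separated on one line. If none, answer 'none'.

Start: bits=0000000
After insert 'elk': sets bits 2 4 -> bits=0010100
After insert 'ant': sets bits 3 4 -> bits=0011100
After insert 'hen': sets bits 3 -> bits=0011100
After insert 'cow': sets bits 0 2 4 -> bits=1011100
After insert 'jay': sets bits 0 3 4 -> bits=1011100
After insert 'fox': sets bits 5 6 -> bits=1011111
Not inserted: dog owl ram — query each against bits=1011111:
query dog: checks bit2=1, bit3=1, bit5=1 (all 1) -> maybe => FALSE POSITIVE
query owl: checks bit1=0, bit2=1, bit3=1 (has a 0) -> no => not a false positive
query ram: checks bit0=1, bit2=1, bit6=1 (all 1) -> maybe => FALSE POSITIVE
False positives (alphabetical): dog ram

Answer: dog ram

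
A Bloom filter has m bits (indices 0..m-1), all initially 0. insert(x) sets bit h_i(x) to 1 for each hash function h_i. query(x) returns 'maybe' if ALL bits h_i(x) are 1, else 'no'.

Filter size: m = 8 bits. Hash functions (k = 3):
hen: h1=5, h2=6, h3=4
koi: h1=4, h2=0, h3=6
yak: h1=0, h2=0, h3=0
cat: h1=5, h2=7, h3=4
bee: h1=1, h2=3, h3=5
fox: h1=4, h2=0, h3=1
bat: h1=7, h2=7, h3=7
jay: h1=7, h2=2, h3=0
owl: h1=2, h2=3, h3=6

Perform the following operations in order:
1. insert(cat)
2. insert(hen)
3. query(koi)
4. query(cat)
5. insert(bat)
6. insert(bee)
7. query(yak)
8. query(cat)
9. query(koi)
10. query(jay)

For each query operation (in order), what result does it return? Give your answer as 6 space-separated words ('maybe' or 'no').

Start: bits=00000000
Op 1: insert cat -> sets bits 4 5 7 -> bits=00001101
Op 2: insert hen -> sets bits 4 5 6 -> bits=00001111
Op 3: query koi -> checks bit0=0, bit4=1, bit6=1 (has a 0) -> no
Op 4: query cat -> checks bit4=1, bit5=1, bit7=1 (all 1) -> maybe
Op 5: insert bat -> sets bits 7 -> bits=00001111
Op 6: insert bee -> sets bits 1 3 5 -> bits=01011111
Op 7: query yak -> checks bit0=0 (has a 0) -> no
Op 8: query cat -> checks bit4=1, bit5=1, bit7=1 (all 1) -> maybe
Op 9: query koi -> checks bit0=0, bit4=1, bit6=1 (has a 0) -> no
Op 10: query jay -> checks bit0=0, bit2=0, bit7=1 (has a 0) -> no
Query results in order: no maybe no maybe no no

Answer: no maybe no maybe no no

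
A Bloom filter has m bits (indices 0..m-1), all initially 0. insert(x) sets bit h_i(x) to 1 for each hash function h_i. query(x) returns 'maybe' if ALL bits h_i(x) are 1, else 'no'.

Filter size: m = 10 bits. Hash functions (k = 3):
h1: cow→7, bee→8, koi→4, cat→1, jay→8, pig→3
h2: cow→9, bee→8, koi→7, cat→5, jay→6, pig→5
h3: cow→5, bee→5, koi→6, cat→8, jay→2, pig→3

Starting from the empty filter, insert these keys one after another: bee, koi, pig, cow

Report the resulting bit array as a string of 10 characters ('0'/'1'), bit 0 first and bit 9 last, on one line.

Answer: 0001111111

Derivation:
Start: bits=0000000000
After insert 'bee': sets bits 5 8 -> bits=0000010010
After insert 'koi': sets bits 4 6 7 -> bits=0000111110
After insert 'pig': sets bits 3 5 -> bits=0001111110
After insert 'cow': sets bits 5 7 9 -> bits=0001111111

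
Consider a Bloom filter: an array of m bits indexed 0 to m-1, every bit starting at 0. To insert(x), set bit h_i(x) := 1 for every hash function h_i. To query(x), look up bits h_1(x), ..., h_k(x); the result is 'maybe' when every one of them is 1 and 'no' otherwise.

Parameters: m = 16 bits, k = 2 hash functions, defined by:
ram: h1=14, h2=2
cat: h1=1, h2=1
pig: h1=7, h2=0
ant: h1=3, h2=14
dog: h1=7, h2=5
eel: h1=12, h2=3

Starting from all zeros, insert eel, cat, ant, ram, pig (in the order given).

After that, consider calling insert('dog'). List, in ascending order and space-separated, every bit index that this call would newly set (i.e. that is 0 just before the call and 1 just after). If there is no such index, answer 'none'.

Answer: 5

Derivation:
Start: bits=0000000000000000
After insert 'eel': sets bits 3 12 -> bits=0001000000001000
After insert 'cat': sets bits 1 -> bits=0101000000001000
After insert 'ant': sets bits 3 14 -> bits=0101000000001010
After insert 'ram': sets bits 2 14 -> bits=0111000000001010
After insert 'pig': sets bits 0 7 -> bits=1111000100001010
insert 'dog' would touch bits 5 7; currently bit5=0, bit7=1
Bits that are 0 among those (would change 0->1): 5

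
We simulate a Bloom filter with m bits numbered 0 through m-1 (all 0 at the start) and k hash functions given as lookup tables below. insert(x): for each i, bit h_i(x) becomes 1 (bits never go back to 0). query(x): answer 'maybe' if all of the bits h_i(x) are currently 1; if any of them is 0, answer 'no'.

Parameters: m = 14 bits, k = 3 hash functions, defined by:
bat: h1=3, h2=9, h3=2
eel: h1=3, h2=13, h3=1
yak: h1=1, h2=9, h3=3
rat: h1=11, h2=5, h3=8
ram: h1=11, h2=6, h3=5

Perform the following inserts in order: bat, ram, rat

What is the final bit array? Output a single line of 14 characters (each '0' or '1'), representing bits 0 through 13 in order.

Start: bits=00000000000000
After insert 'bat': sets bits 2 3 9 -> bits=00110000010000
After insert 'ram': sets bits 5 6 11 -> bits=00110110010100
After insert 'rat': sets bits 5 8 11 -> bits=00110110110100

Answer: 00110110110100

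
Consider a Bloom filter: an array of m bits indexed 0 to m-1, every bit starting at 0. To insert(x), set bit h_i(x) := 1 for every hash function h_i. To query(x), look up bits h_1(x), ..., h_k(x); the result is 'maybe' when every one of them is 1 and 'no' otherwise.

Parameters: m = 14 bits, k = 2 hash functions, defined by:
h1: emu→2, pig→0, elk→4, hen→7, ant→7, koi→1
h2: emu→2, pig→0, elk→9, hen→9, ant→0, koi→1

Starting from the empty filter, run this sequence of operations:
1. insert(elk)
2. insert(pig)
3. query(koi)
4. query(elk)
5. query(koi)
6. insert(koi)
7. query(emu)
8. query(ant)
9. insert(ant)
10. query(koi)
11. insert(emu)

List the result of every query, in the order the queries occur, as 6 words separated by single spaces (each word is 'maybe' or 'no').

Start: bits=00000000000000
Op 1: insert elk -> sets bits 4 9 -> bits=00001000010000
Op 2: insert pig -> sets bits 0 -> bits=10001000010000
Op 3: query koi -> checks bit1=0 (has a 0) -> no
Op 4: query elk -> checks bit4=1, bit9=1 (all 1) -> maybe
Op 5: query koi -> checks bit1=0 (has a 0) -> no
Op 6: insert koi -> sets bits 1 -> bits=11001000010000
Op 7: query emu -> checks bit2=0 (has a 0) -> no
Op 8: query ant -> checks bit0=1, bit7=0 (has a 0) -> no
Op 9: insert ant -> sets bits 0 7 -> bits=11001001010000
Op 10: query koi -> checks bit1=1 (all 1) -> maybe
Op 11: insert emu -> sets bits 2 -> bits=11101001010000
Query results in order: no maybe no no no maybe

Answer: no maybe no no no maybe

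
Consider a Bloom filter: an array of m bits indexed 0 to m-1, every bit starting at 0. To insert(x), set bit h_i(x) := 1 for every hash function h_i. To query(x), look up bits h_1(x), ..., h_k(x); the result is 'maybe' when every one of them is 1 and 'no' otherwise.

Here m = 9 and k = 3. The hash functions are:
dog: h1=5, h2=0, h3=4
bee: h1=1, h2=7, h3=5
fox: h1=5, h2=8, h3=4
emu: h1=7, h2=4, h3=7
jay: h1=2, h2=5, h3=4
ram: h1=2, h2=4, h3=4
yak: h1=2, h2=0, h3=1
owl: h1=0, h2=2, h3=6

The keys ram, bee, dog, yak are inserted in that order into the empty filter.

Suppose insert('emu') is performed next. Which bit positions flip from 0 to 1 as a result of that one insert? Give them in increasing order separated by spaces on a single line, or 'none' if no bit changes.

Start: bits=000000000
After insert 'ram': sets bits 2 4 -> bits=001010000
After insert 'bee': sets bits 1 5 7 -> bits=011011010
After insert 'dog': sets bits 0 4 5 -> bits=111011010
After insert 'yak': sets bits 0 1 2 -> bits=111011010
insert 'emu' would touch bits 4 7; currently bit4=1, bit7=1
Bits that are 0 among those (would change 0->1): none

Answer: none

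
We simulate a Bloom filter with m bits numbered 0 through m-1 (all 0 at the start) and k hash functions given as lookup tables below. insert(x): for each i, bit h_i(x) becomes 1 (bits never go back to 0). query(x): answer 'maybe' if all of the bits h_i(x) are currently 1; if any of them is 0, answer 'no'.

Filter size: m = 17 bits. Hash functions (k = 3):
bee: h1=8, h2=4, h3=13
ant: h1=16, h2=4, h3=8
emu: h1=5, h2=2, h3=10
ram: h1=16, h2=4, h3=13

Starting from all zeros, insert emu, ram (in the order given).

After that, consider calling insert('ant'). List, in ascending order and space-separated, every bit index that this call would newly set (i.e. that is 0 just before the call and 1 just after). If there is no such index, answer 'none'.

Answer: 8

Derivation:
Start: bits=00000000000000000
After insert 'emu': sets bits 2 5 10 -> bits=00100100001000000
After insert 'ram': sets bits 4 13 16 -> bits=00101100001001001
insert 'ant' would touch bits 4 8 16; currently bit4=1, bit8=0, bit16=1
Bits that are 0 among those (would change 0->1): 8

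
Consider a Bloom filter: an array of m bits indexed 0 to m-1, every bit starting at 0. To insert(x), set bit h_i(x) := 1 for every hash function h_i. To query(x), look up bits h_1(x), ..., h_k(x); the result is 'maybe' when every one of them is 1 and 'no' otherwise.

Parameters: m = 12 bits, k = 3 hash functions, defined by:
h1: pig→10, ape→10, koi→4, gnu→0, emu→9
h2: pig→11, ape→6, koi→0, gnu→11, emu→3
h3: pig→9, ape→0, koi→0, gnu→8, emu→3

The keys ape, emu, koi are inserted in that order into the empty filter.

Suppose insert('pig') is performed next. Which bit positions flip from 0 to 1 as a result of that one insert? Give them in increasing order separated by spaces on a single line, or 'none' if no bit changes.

Start: bits=000000000000
After insert 'ape': sets bits 0 6 10 -> bits=100000100010
After insert 'emu': sets bits 3 9 -> bits=100100100110
After insert 'koi': sets bits 0 4 -> bits=100110100110
insert 'pig' would touch bits 9 10 11; currently bit9=1, bit10=1, bit11=0
Bits that are 0 among those (would change 0->1): 11

Answer: 11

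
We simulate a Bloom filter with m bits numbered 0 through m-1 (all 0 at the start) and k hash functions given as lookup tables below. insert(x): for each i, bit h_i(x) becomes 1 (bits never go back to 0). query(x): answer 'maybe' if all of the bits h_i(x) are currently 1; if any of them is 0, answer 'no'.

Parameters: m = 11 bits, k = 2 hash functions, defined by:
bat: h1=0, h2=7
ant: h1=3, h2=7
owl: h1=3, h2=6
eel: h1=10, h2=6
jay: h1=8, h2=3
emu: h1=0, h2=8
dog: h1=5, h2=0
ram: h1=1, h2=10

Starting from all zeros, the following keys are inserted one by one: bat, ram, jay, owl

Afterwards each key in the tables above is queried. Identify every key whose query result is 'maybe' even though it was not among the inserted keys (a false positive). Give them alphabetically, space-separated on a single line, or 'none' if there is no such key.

Answer: ant eel emu

Derivation:
Start: bits=00000000000
After insert 'bat': sets bits 0 7 -> bits=10000001000
After insert 'ram': sets bits 1 10 -> bits=11000001001
After insert 'jay': sets bits 3 8 -> bits=11010001101
After insert 'owl': sets bits 3 6 -> bits=11010011101
Not inserted: ant dog eel emu — query each against bits=11010011101:
query ant: checks bit3=1, bit7=1 (all 1) -> maybe => FALSE POSITIVE
query dog: checks bit0=1, bit5=0 (has a 0) -> no => not a false positive
query eel: checks bit6=1, bit10=1 (all 1) -> maybe => FALSE POSITIVE
query emu: checks bit0=1, bit8=1 (all 1) -> maybe => FALSE POSITIVE
False positives (alphabetical): ant eel emu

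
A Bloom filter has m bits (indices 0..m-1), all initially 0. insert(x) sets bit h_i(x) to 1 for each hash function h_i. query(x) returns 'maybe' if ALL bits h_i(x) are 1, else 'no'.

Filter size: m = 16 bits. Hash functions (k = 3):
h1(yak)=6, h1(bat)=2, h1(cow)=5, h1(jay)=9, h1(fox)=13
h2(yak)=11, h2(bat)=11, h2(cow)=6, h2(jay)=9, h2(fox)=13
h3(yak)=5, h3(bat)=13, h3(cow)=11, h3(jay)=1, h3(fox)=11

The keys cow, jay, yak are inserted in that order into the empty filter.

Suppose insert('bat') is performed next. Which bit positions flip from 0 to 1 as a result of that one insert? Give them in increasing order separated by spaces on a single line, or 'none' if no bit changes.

Answer: 2 13

Derivation:
Start: bits=0000000000000000
After insert 'cow': sets bits 5 6 11 -> bits=0000011000010000
After insert 'jay': sets bits 1 9 -> bits=0100011001010000
After insert 'yak': sets bits 5 6 11 -> bits=0100011001010000
insert 'bat' would touch bits 2 11 13; currently bit2=0, bit11=1, bit13=0
Bits that are 0 among those (would change 0->1): 2 13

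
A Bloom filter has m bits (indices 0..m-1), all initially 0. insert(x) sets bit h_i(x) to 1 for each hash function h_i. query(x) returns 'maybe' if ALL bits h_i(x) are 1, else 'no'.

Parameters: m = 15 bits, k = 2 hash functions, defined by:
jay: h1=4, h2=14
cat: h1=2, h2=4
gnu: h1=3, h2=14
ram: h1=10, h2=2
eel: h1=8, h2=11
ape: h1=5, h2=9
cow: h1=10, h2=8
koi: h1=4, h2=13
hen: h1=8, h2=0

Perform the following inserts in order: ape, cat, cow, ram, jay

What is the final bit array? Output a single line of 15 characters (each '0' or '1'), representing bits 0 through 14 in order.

Answer: 001011001110001

Derivation:
Start: bits=000000000000000
After insert 'ape': sets bits 5 9 -> bits=000001000100000
After insert 'cat': sets bits 2 4 -> bits=001011000100000
After insert 'cow': sets bits 8 10 -> bits=001011001110000
After insert 'ram': sets bits 2 10 -> bits=001011001110000
After insert 'jay': sets bits 4 14 -> bits=001011001110001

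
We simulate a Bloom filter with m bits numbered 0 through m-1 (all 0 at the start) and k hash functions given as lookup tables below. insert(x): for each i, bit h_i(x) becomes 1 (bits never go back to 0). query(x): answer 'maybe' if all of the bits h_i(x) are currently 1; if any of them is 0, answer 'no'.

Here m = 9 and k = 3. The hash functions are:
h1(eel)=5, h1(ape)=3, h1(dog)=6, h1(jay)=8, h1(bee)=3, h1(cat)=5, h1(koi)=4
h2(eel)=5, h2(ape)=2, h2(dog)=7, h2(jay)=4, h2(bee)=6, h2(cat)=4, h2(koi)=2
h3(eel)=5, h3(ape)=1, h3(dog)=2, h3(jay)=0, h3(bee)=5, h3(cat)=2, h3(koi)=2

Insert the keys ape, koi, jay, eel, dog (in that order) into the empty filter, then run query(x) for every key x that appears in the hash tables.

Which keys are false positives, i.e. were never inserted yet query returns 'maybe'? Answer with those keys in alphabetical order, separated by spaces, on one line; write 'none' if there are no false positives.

Answer: bee cat

Derivation:
Start: bits=000000000
After insert 'ape': sets bits 1 2 3 -> bits=011100000
After insert 'koi': sets bits 2 4 -> bits=011110000
After insert 'jay': sets bits 0 4 8 -> bits=111110001
After insert 'eel': sets bits 5 -> bits=111111001
After insert 'dog': sets bits 2 6 7 -> bits=111111111
Not inserted: bee cat — query each against bits=111111111:
query bee: checks bit3=1, bit5=1, bit6=1 (all 1) -> maybe => FALSE POSITIVE
query cat: checks bit2=1, bit4=1, bit5=1 (all 1) -> maybe => FALSE POSITIVE
False positives (alphabetical): bee cat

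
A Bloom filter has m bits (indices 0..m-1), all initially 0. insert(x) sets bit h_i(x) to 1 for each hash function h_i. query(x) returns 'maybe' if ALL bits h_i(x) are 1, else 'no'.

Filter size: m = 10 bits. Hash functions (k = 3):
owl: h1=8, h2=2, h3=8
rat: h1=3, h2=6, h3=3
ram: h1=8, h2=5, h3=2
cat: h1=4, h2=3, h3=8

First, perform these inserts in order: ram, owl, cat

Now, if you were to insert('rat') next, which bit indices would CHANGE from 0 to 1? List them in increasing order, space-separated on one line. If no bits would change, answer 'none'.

Answer: 6

Derivation:
Start: bits=0000000000
After insert 'ram': sets bits 2 5 8 -> bits=0010010010
After insert 'owl': sets bits 2 8 -> bits=0010010010
After insert 'cat': sets bits 3 4 8 -> bits=0011110010
insert 'rat' would touch bits 3 6; currently bit3=1, bit6=0
Bits that are 0 among those (would change 0->1): 6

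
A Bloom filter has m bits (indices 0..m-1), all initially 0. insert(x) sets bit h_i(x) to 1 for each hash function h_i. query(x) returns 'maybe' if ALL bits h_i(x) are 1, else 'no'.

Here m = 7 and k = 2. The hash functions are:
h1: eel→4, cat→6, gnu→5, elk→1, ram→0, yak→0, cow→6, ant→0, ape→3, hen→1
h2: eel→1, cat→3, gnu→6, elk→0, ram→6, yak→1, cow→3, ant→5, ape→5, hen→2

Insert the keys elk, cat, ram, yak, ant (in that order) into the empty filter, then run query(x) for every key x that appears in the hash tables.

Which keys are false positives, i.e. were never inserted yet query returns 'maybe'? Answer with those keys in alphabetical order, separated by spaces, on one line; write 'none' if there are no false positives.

Start: bits=0000000
After insert 'elk': sets bits 0 1 -> bits=1100000
After insert 'cat': sets bits 3 6 -> bits=1101001
After insert 'ram': sets bits 0 6 -> bits=1101001
After insert 'yak': sets bits 0 1 -> bits=1101001
After insert 'ant': sets bits 0 5 -> bits=1101011
Not inserted: ape cow eel gnu hen — query each against bits=1101011:
query ape: checks bit3=1, bit5=1 (all 1) -> maybe => FALSE POSITIVE
query cow: checks bit3=1, bit6=1 (all 1) -> maybe => FALSE POSITIVE
query eel: checks bit1=1, bit4=0 (has a 0) -> no => not a false positive
query gnu: checks bit5=1, bit6=1 (all 1) -> maybe => FALSE POSITIVE
query hen: checks bit1=1, bit2=0 (has a 0) -> no => not a false positive
False positives (alphabetical): ape cow gnu

Answer: ape cow gnu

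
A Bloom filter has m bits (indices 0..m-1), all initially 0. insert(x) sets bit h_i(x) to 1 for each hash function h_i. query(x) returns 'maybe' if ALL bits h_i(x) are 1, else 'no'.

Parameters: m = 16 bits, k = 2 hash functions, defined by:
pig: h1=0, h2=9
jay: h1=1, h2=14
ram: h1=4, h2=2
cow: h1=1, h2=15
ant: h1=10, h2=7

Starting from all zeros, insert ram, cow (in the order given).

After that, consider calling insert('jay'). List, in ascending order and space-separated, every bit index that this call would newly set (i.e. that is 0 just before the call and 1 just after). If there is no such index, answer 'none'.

Start: bits=0000000000000000
After insert 'ram': sets bits 2 4 -> bits=0010100000000000
After insert 'cow': sets bits 1 15 -> bits=0110100000000001
insert 'jay' would touch bits 1 14; currently bit1=1, bit14=0
Bits that are 0 among those (would change 0->1): 14

Answer: 14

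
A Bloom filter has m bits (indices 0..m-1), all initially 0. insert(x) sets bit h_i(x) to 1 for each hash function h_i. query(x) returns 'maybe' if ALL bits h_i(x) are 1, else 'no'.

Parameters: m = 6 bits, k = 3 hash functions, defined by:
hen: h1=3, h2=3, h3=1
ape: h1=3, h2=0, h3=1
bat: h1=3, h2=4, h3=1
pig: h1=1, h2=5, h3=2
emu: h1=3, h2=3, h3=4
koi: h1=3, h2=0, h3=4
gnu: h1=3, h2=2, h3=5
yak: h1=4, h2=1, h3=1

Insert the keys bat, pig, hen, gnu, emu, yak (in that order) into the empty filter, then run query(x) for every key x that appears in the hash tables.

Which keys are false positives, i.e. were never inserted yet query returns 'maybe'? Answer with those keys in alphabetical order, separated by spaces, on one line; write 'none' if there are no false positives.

Start: bits=000000
After insert 'bat': sets bits 1 3 4 -> bits=010110
After insert 'pig': sets bits 1 2 5 -> bits=011111
After insert 'hen': sets bits 1 3 -> bits=011111
After insert 'gnu': sets bits 2 3 5 -> bits=011111
After insert 'emu': sets bits 3 4 -> bits=011111
After insert 'yak': sets bits 1 4 -> bits=011111
Not inserted: ape koi — query each against bits=011111:
query ape: checks bit0=0, bit1=1, bit3=1 (has a 0) -> no => not a false positive
query koi: checks bit0=0, bit3=1, bit4=1 (has a 0) -> no => not a false positive
False positives (alphabetical): none

Answer: none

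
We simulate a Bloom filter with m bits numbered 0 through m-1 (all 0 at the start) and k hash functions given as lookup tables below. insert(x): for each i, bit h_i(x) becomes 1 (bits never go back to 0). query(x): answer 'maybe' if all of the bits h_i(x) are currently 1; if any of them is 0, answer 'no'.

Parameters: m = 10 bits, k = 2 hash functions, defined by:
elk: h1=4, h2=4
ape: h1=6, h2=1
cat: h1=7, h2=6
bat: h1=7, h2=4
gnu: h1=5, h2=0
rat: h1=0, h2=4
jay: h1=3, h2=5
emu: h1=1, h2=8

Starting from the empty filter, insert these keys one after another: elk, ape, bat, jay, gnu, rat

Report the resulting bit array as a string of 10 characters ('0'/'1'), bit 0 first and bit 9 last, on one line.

Start: bits=0000000000
After insert 'elk': sets bits 4 -> bits=0000100000
After insert 'ape': sets bits 1 6 -> bits=0100101000
After insert 'bat': sets bits 4 7 -> bits=0100101100
After insert 'jay': sets bits 3 5 -> bits=0101111100
After insert 'gnu': sets bits 0 5 -> bits=1101111100
After insert 'rat': sets bits 0 4 -> bits=1101111100

Answer: 1101111100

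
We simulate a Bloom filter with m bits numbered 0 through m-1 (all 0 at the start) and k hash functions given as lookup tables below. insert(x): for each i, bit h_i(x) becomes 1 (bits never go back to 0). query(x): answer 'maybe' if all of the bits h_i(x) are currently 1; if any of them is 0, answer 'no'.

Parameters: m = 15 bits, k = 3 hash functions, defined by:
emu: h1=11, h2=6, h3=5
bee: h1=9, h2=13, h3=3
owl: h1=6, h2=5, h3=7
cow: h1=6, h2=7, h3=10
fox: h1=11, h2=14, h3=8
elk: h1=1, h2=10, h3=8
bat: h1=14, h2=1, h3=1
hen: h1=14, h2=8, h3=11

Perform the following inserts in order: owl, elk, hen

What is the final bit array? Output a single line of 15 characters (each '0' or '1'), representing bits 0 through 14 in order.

Answer: 010001111011001

Derivation:
Start: bits=000000000000000
After insert 'owl': sets bits 5 6 7 -> bits=000001110000000
After insert 'elk': sets bits 1 8 10 -> bits=010001111010000
After insert 'hen': sets bits 8 11 14 -> bits=010001111011001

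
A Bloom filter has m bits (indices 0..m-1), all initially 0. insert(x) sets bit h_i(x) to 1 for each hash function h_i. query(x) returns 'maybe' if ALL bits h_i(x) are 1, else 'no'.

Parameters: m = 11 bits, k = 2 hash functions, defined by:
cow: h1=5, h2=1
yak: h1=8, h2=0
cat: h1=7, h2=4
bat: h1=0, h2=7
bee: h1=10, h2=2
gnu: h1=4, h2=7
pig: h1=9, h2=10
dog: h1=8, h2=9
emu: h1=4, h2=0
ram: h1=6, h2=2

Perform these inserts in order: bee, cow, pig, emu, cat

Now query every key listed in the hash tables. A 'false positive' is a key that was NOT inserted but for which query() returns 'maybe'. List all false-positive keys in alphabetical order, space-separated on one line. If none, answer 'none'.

Start: bits=00000000000
After insert 'bee': sets bits 2 10 -> bits=00100000001
After insert 'cow': sets bits 1 5 -> bits=01100100001
After insert 'pig': sets bits 9 10 -> bits=01100100011
After insert 'emu': sets bits 0 4 -> bits=11101100011
After insert 'cat': sets bits 4 7 -> bits=11101101011
Not inserted: bat dog gnu ram yak — query each against bits=11101101011:
query bat: checks bit0=1, bit7=1 (all 1) -> maybe => FALSE POSITIVE
query dog: checks bit8=0, bit9=1 (has a 0) -> no => not a false positive
query gnu: checks bit4=1, bit7=1 (all 1) -> maybe => FALSE POSITIVE
query ram: checks bit2=1, bit6=0 (has a 0) -> no => not a false positive
query yak: checks bit0=1, bit8=0 (has a 0) -> no => not a false positive
False positives (alphabetical): bat gnu

Answer: bat gnu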